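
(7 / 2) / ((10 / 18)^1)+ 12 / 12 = 73 / 10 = 7.30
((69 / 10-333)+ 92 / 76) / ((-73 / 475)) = 308645 / 146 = 2114.01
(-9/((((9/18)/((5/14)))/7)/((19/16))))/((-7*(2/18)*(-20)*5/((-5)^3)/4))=38475/112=343.53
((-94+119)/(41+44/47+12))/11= 0.04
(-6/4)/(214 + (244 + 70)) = -1/352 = -0.00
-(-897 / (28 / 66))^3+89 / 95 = 9452246563.91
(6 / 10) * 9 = 27 / 5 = 5.40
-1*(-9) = 9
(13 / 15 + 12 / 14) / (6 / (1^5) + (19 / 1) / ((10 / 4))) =181 / 1428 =0.13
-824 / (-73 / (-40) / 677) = -22313920 / 73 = -305670.14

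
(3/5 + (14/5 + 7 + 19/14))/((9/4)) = 1646/315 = 5.23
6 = 6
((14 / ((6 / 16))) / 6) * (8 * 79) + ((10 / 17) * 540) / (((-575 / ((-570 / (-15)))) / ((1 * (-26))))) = 15758944 / 3519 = 4478.24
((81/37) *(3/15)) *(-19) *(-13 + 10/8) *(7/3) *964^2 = 39210947748/185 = 211951068.91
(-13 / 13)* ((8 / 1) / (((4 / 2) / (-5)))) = 20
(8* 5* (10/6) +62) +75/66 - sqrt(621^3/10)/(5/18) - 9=7973/66 - 16767* sqrt(690)/25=-17496.52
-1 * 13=-13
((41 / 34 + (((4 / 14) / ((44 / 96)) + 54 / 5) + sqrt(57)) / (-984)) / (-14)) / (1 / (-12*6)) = 11537181 / 1878415 - 3*sqrt(57) / 574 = 6.10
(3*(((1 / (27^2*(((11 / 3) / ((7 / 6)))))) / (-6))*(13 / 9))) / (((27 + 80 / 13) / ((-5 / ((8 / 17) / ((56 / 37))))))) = 703885 / 4603643748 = 0.00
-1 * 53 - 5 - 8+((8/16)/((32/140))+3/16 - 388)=-3613/8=-451.62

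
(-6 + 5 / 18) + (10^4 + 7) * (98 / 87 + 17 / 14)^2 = 27110139451 / 494508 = 54822.45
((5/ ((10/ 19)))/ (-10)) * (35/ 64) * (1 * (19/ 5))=-2527/ 1280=-1.97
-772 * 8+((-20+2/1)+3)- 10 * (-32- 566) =-211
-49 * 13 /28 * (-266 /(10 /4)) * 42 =508326 /5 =101665.20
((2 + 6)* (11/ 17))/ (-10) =-44/ 85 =-0.52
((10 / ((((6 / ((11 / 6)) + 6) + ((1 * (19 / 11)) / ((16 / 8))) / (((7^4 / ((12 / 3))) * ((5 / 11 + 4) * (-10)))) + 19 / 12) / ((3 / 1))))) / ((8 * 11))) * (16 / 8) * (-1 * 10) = -529420500 / 842952577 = -0.63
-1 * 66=-66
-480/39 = -160/13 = -12.31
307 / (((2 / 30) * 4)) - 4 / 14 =32227 / 28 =1150.96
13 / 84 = 0.15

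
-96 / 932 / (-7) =24 / 1631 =0.01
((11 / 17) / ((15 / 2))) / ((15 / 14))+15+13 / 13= 61508 / 3825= 16.08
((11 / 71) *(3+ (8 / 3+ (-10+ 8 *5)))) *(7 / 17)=8239 / 3621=2.28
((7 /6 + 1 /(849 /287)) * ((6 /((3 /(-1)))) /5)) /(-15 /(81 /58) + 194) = -4599 /1400284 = -0.00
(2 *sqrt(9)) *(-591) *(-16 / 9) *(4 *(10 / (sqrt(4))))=126080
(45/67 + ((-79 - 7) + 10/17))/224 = -0.38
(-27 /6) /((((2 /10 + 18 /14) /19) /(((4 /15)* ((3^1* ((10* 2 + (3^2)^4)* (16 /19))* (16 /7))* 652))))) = -380231955.69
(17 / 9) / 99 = 17 / 891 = 0.02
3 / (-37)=-3 / 37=-0.08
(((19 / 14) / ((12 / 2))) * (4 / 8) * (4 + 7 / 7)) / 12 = 95 / 2016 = 0.05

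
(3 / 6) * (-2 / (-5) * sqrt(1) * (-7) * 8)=-56 / 5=-11.20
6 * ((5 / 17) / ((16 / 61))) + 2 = 1187 / 136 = 8.73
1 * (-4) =-4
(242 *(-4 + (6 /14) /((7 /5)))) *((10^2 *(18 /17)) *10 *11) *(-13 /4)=28186587000 /833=33837439.38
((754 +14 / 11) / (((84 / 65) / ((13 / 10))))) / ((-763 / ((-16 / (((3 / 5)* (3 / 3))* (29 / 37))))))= 519499240 / 15334011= 33.88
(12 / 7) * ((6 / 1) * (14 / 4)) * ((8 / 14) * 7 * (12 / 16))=108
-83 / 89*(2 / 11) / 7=-166 / 6853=-0.02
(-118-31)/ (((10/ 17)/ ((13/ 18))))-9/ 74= -1219183/ 6660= -183.06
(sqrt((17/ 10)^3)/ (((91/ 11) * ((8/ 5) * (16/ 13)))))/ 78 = 187 * sqrt(170)/ 1397760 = 0.00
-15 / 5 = -3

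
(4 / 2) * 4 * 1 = 8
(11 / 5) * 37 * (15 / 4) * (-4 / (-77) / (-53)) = -111 / 371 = -0.30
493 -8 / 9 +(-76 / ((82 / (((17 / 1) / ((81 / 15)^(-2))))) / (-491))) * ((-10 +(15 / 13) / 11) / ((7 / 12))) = -7066361894071 / 1846845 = -3826180.27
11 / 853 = 0.01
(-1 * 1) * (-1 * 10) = 10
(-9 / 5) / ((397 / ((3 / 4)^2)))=-81 / 31760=-0.00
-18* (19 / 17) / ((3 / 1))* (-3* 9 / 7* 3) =9234 / 119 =77.60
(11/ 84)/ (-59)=-11/ 4956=-0.00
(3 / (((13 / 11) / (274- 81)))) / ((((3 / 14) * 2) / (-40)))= -594440 / 13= -45726.15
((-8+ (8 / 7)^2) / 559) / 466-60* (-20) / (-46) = -3829265572 / 146788369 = -26.09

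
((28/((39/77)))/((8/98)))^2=697540921/1521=458606.79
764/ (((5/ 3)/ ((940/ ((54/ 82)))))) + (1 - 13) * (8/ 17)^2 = 1701888656/ 2601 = 654320.90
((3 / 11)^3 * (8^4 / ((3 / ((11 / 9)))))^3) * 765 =5841155522560 / 81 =72113031142.72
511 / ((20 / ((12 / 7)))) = 219 / 5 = 43.80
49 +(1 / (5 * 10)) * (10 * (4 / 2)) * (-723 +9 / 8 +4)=-4763 / 20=-238.15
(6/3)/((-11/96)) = -192/11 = -17.45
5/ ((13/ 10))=3.85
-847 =-847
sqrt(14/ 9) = sqrt(14)/ 3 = 1.25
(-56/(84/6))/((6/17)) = -34/3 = -11.33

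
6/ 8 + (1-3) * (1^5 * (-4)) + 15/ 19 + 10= 19.54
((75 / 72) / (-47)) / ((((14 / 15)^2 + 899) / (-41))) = 76875 / 76129096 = 0.00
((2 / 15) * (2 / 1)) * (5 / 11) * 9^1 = 12 / 11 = 1.09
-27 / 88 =-0.31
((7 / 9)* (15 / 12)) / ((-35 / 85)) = -85 / 36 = -2.36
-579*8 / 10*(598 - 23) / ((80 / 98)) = -652533 / 2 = -326266.50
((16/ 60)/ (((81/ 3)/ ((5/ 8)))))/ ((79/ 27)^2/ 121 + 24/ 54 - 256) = -1089/ 45072118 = -0.00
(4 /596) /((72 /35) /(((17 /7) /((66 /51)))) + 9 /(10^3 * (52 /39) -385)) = 822205 /135455751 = 0.01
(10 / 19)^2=100 / 361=0.28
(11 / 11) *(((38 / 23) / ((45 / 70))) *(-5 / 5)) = -2.57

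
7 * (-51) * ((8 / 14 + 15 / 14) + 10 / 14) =-841.50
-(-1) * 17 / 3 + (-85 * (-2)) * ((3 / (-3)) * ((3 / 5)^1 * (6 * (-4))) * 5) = 36737 / 3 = 12245.67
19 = 19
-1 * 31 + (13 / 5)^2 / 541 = -419106 / 13525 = -30.99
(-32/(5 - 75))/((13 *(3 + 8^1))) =16/5005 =0.00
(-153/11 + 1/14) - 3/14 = -1082/77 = -14.05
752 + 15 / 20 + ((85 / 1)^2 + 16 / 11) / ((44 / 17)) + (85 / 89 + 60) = 77660521 / 21538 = 3605.74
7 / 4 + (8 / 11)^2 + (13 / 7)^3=1441677 / 166012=8.68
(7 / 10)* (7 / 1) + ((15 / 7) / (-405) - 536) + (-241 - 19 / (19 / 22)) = -1500859 / 1890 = -794.11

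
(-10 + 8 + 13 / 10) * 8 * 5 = -28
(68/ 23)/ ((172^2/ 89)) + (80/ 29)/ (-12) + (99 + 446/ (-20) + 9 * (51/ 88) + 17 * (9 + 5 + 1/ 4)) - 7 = 515965269307/ 1627933560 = 316.94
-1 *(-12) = 12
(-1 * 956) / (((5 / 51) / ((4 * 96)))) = -18722304 / 5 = -3744460.80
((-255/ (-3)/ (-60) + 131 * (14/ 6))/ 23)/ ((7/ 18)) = 34.02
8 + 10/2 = 13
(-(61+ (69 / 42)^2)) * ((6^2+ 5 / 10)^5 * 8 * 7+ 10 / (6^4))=-29350526883040495 / 127008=-231091953916.61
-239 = -239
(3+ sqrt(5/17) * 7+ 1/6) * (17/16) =323/96+ 7 * sqrt(85)/16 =7.40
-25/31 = -0.81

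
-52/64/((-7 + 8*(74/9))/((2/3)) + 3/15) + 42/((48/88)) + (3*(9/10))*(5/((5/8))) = 10454569/106040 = 98.59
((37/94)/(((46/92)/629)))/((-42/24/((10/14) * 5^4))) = -290912500/2303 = -126318.93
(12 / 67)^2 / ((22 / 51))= 3672 / 49379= 0.07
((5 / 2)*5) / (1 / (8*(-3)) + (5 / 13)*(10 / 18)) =11700 / 161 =72.67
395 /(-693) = -395 /693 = -0.57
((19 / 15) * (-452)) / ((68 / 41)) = -88027 / 255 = -345.20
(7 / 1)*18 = 126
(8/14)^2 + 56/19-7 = -3469/931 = -3.73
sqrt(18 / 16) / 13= 3 * sqrt(2) / 52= 0.08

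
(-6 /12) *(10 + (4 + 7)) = -21 /2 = -10.50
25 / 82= 0.30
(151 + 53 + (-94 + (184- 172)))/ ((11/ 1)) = 122/ 11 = 11.09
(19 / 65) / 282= 19 / 18330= 0.00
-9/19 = -0.47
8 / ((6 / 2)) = 8 / 3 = 2.67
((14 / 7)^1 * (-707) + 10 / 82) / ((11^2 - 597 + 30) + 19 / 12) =3.18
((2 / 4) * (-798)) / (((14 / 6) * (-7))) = 24.43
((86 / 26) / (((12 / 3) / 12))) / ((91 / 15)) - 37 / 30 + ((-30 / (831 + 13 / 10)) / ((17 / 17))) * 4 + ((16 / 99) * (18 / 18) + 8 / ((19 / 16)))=189349098457 / 26457901470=7.16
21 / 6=7 / 2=3.50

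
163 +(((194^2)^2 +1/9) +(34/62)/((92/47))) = 36357917549255/25668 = 1416468659.39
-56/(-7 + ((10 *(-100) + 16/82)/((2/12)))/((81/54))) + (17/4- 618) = -57605263/93860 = -613.74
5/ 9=0.56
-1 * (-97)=97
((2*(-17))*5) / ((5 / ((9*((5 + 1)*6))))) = -11016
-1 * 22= -22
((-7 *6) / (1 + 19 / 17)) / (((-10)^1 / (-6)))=-119 / 10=-11.90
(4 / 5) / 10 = 0.08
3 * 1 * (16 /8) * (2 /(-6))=-2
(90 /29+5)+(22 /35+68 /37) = 396951 /37555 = 10.57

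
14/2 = 7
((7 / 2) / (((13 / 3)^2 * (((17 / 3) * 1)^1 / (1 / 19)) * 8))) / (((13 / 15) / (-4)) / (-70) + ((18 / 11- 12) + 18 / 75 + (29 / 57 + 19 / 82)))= -44750475 / 1939772322046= -0.00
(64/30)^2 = 1024/225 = 4.55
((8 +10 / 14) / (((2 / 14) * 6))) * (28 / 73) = 854 / 219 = 3.90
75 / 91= 0.82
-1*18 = -18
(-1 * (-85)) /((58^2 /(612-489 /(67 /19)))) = 2695605 /225388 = 11.96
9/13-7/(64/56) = -5.43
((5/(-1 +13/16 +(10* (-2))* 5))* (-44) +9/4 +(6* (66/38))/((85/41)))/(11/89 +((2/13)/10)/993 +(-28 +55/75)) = -37565777226107/107643083642948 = -0.35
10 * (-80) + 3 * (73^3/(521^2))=-215985749/271441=-795.70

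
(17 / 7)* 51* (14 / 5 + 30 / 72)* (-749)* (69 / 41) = -502197.06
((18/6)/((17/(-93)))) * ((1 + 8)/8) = -2511/136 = -18.46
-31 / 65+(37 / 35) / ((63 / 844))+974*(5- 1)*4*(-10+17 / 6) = -3201067787 / 28665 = -111671.65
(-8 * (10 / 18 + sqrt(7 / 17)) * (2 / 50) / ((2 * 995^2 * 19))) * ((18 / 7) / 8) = -9 * sqrt(119) / 55961163125 - 1 / 658366625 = -0.00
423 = 423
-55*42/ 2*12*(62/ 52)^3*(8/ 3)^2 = -167057.41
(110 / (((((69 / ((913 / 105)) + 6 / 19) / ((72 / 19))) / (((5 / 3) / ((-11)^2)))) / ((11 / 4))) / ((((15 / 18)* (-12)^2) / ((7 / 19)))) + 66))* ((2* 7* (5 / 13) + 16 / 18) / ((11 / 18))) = 27780432000 / 1628020901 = 17.06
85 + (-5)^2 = 110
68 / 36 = 17 / 9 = 1.89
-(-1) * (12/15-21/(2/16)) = -836/5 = -167.20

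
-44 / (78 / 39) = -22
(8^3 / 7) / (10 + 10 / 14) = 512 / 75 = 6.83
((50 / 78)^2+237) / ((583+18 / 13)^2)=361102 / 519429681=0.00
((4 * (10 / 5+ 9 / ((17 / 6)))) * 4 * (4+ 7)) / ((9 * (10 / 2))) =15488 / 765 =20.25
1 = 1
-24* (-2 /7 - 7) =1224 /7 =174.86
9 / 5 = 1.80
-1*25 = -25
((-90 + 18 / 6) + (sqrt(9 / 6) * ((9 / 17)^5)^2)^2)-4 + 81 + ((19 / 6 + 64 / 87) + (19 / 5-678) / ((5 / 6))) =-7205575394850560630319367038862 / 8839703309458470236223482175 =-815.14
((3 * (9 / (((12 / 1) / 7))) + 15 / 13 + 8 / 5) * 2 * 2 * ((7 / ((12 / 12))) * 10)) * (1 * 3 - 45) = -2828868 / 13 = -217605.23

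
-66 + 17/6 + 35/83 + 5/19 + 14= -458735/9462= -48.48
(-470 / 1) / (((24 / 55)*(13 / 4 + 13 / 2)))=-12925 / 117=-110.47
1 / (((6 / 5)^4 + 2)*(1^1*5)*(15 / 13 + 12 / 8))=1625 / 87837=0.02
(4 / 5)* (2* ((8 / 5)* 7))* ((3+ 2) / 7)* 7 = 89.60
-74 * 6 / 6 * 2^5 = -2368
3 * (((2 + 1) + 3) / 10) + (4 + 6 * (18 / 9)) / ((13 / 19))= 25.18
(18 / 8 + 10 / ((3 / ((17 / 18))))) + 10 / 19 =12157 / 2052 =5.92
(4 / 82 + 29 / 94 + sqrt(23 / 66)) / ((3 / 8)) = 1836 / 1927 + 4*sqrt(1518) / 99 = 2.53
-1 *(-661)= 661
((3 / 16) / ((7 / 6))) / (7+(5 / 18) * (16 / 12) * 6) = 81 / 4648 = 0.02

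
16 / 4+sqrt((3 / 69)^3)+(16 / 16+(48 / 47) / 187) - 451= -3919846 / 8789+sqrt(23) / 529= -445.99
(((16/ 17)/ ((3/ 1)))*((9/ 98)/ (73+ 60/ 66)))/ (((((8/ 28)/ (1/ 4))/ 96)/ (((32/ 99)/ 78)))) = 512/ 3773133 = 0.00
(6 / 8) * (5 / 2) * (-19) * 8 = -285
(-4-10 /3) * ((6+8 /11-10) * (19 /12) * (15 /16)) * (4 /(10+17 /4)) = 10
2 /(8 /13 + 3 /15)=2.45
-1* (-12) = 12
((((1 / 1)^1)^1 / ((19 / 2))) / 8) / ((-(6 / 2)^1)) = -1 / 228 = -0.00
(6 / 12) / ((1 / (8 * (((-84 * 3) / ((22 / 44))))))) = -2016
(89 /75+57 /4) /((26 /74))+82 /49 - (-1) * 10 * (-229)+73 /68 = -3643933387 /1624350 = -2243.32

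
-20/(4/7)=-35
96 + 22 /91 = 8758 /91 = 96.24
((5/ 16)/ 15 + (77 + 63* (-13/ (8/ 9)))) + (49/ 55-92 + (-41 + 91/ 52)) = -2573243/ 2640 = -974.71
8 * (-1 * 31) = -248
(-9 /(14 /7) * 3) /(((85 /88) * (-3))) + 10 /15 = 1358 /255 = 5.33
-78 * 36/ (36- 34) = -1404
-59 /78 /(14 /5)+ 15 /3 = 5165 /1092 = 4.73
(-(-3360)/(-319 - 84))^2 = 11289600/162409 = 69.51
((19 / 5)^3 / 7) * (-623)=-610451 / 125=-4883.61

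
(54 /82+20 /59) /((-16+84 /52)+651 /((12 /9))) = 125476 /59606579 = 0.00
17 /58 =0.29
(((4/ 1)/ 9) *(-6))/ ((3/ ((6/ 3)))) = -1.78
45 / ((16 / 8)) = 45 / 2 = 22.50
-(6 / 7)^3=-216 / 343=-0.63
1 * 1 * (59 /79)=59 /79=0.75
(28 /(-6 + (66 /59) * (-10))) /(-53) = 826 /26871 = 0.03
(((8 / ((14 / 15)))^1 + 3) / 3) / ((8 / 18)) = 243 / 28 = 8.68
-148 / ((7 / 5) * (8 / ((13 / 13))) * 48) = -185 / 672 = -0.28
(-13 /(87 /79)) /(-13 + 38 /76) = 2054 /2175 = 0.94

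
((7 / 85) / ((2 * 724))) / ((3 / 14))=49 / 184620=0.00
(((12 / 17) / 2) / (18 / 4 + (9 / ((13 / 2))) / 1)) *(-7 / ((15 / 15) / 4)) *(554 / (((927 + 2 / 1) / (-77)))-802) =382304832 / 268481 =1423.95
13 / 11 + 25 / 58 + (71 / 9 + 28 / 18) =63491 / 5742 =11.06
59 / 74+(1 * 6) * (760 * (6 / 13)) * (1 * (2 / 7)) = 4054649 / 6734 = 602.12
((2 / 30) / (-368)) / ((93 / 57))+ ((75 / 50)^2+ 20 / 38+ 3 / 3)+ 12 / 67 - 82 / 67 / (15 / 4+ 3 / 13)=2383903699 / 653507280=3.65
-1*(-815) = 815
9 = 9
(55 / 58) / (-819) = -55 / 47502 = -0.00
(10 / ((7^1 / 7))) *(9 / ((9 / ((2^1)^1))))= 20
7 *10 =70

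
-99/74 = -1.34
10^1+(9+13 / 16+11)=30.81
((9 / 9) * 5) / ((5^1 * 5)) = 0.20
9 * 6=54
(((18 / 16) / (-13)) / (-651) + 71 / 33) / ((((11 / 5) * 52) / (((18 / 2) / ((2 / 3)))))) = 72109215 / 283995712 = 0.25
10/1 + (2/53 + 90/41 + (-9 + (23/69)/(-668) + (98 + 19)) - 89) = 136007303/4354692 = 31.23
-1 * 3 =-3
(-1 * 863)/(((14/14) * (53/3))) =-2589/53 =-48.85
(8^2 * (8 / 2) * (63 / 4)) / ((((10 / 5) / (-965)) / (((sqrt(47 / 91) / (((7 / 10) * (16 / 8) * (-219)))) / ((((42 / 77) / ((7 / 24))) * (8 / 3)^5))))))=4299075 * sqrt(4277) / 15548416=18.08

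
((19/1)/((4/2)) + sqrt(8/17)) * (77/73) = 154 * sqrt(34)/1241 + 1463/146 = 10.74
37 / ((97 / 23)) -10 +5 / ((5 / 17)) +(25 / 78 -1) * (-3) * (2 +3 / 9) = 155327 / 7566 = 20.53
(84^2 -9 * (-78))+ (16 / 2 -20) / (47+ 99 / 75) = 2342841 / 302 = 7757.75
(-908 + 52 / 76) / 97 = -17239 / 1843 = -9.35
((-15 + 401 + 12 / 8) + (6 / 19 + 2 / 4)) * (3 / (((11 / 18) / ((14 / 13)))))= 5577768 / 2717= 2052.91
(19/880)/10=19/8800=0.00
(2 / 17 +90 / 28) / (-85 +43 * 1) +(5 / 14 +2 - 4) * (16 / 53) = -304781 / 529788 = -0.58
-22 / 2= -11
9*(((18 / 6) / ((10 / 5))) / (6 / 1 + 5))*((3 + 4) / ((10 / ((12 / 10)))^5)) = 45927 / 214843750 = 0.00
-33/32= -1.03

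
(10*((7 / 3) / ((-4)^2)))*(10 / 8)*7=1225 / 96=12.76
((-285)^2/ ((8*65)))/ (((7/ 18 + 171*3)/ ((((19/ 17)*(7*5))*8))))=194452650/ 2042261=95.21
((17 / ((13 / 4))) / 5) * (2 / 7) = 136 / 455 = 0.30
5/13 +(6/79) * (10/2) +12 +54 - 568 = -514769/1027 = -501.24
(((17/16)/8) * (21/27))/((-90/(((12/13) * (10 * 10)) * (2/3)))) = -595/8424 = -0.07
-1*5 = -5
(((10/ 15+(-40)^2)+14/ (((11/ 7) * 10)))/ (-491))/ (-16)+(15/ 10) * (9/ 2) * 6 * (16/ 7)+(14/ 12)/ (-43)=36187386757/ 390168240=92.75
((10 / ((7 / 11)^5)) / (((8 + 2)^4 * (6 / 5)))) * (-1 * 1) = -161051 / 20168400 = -0.01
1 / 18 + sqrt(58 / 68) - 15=-269 / 18 + sqrt(986) / 34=-14.02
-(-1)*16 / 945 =16 / 945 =0.02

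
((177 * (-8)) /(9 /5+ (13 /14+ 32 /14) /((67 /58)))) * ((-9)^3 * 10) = 448270200 /199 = 2252614.07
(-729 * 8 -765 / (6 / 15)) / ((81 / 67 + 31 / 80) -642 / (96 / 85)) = 3459210 / 253189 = 13.66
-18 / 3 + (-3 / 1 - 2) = -11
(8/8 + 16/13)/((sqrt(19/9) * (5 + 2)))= 0.22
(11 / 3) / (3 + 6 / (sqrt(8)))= 22 / 9 -11 * sqrt(2) / 9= 0.72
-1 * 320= -320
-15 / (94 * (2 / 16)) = -60 / 47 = -1.28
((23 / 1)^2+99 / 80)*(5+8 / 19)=4369157 / 1520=2874.45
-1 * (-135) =135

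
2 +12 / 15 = 14 / 5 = 2.80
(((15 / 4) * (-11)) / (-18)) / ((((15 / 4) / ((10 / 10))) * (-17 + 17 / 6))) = -0.04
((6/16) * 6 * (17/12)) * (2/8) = 51/64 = 0.80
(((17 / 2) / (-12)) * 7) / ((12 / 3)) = -119 / 96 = -1.24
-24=-24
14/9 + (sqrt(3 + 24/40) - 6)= -40/9 + 3*sqrt(10)/5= -2.55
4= 4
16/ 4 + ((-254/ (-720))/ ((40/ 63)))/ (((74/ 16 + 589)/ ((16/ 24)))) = 5699689/ 1424700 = 4.00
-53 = -53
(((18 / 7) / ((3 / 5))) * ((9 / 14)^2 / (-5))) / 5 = -243 / 3430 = -0.07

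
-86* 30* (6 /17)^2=-321.38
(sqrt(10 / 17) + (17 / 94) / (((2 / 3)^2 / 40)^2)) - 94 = sqrt(170) / 17 + 64432 / 47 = 1371.66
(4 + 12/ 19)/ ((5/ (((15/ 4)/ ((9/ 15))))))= 110/ 19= 5.79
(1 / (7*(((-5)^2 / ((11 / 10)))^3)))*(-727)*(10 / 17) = -967637 / 185937500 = -0.01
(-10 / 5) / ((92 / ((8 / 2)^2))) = -8 / 23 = -0.35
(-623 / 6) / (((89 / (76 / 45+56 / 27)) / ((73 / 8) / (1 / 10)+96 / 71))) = -23379811 / 57510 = -406.53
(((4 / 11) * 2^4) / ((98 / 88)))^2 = 65536 / 2401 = 27.30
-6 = -6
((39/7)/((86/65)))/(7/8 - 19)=-2028/8729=-0.23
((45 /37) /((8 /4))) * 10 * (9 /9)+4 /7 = 1723 /259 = 6.65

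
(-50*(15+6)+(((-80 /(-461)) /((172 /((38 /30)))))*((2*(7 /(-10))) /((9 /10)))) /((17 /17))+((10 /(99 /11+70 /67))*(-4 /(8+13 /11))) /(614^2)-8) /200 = -906928034850321271 /171441650239160850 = -5.29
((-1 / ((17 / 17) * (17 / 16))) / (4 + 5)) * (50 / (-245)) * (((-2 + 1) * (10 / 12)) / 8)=-50 / 22491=-0.00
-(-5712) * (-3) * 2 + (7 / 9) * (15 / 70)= -205631 / 6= -34271.83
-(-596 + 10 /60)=595.83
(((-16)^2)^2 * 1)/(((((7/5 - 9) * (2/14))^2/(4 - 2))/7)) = 280985600/361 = 778353.46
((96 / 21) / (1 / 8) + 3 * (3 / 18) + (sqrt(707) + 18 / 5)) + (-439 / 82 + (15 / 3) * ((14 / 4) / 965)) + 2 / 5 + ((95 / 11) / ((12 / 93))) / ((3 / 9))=sqrt(707) + 576475175 / 2437204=263.12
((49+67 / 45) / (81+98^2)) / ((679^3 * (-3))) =-2272 / 409300915821525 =-0.00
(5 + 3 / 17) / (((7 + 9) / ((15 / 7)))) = 165 / 238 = 0.69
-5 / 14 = -0.36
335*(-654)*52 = -11392680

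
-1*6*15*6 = -540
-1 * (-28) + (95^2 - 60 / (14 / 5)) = 63221 / 7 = 9031.57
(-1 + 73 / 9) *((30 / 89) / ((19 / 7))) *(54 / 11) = 80640 / 18601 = 4.34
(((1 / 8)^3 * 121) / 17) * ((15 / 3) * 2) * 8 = 1.11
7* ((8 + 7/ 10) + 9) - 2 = 1219/ 10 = 121.90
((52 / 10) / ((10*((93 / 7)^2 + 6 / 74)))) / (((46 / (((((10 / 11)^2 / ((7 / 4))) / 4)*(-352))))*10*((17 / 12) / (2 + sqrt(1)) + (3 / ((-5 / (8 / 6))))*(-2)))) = -40404 / 314720615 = -0.00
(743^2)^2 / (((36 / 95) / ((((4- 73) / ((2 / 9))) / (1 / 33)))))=-65923748055612315 / 8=-8240468506951539.38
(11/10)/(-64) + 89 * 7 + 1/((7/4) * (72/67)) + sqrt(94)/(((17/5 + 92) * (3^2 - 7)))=5 * sqrt(94)/954 + 25140107/40320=623.57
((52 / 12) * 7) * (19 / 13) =133 / 3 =44.33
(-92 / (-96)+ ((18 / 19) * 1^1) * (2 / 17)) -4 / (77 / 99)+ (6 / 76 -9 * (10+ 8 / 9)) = -5534609 / 54264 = -101.99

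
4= 4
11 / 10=1.10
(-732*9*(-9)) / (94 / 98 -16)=-3942.07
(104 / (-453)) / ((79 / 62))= -6448 / 35787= -0.18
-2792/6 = -1396/3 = -465.33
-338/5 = -67.60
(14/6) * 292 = 2044/3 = 681.33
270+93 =363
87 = 87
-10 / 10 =-1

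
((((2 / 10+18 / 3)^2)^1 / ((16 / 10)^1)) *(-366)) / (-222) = 58621 / 1480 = 39.61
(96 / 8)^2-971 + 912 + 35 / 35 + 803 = 889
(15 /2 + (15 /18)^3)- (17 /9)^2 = 2923 /648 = 4.51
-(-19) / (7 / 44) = 836 / 7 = 119.43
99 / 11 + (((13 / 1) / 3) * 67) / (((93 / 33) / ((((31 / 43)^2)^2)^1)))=36.83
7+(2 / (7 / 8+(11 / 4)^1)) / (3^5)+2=63439 / 7047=9.00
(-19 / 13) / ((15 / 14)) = -266 / 195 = -1.36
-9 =-9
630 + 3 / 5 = 3153 / 5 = 630.60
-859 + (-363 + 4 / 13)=-15882 / 13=-1221.69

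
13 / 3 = 4.33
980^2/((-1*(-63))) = 137200/9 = 15244.44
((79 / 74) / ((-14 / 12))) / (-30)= 79 / 2590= 0.03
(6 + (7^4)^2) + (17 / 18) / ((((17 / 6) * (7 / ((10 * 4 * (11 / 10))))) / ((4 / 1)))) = 121061123 / 21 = 5764815.38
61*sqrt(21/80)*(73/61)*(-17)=-1241*sqrt(105)/20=-635.82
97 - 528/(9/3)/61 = 5741/61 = 94.11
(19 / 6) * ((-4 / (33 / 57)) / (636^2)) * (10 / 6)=-1805 / 20022552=-0.00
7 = 7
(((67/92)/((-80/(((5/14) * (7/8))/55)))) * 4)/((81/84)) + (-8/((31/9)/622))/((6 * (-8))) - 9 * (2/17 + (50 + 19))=-681928594043/1151979840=-591.96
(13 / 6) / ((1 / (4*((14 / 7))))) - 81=-191 / 3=-63.67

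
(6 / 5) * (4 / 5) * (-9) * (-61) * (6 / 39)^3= 105408 / 54925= 1.92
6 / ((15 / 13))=5.20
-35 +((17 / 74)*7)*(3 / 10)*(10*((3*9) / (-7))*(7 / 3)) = -5803 / 74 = -78.42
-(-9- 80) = 89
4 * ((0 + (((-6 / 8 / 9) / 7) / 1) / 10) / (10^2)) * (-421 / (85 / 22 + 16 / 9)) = 13893 / 3909500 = 0.00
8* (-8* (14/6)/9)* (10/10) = -16.59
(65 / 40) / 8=0.20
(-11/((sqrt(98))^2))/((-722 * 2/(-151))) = -1661/141512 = -0.01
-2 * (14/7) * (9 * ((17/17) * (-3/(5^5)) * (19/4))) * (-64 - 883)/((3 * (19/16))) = -136368/3125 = -43.64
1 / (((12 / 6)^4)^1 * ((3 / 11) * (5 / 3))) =11 / 80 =0.14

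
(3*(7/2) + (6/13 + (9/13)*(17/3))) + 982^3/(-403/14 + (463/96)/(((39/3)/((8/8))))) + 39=-215089759763217/6454006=-33326550.95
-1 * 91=-91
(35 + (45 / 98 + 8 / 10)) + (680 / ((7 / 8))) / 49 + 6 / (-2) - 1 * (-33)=281669 / 3430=82.12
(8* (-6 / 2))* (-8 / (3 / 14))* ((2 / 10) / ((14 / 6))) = 76.80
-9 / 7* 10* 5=-450 / 7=-64.29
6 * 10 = 60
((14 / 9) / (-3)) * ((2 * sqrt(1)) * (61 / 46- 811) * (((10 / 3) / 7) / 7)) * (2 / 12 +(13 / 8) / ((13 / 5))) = 1179425 / 26082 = 45.22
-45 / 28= -1.61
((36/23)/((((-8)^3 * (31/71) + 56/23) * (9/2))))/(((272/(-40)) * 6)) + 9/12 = 690601/920754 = 0.75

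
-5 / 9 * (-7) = 35 / 9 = 3.89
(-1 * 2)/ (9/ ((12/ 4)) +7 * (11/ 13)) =-13/ 58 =-0.22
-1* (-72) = 72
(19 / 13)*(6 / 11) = 114 / 143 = 0.80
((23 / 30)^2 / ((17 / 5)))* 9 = 1.56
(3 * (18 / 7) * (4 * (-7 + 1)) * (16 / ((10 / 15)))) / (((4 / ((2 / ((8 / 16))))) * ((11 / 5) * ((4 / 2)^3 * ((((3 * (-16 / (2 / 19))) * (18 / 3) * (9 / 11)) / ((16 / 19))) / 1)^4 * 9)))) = -106480 / 189540996247513701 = -0.00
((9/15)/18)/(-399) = -1/11970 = -0.00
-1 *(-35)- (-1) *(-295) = -260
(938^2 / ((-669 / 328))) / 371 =-1162.73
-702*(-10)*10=70200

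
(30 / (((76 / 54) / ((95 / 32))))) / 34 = 2025 / 1088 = 1.86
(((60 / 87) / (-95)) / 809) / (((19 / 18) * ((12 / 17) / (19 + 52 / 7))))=-18870 / 59285947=-0.00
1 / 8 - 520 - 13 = -4263 / 8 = -532.88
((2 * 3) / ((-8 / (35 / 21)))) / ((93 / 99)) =-165 / 124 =-1.33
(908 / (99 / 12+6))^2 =13191424 / 3249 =4060.15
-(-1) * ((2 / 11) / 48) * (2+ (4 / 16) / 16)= 43 / 5632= 0.01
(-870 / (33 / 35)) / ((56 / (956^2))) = -165650900 / 11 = -15059172.73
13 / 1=13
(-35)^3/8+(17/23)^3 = -521620821/97336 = -5358.97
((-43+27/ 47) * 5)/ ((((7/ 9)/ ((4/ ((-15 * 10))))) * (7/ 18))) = 18.70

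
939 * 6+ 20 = 5654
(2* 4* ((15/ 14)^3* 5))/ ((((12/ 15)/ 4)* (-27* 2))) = -3125/ 686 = -4.56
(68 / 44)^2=289 / 121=2.39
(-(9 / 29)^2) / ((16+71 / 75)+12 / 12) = -6075 / 1131986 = -0.01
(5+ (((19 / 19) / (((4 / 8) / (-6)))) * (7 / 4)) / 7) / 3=2 / 3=0.67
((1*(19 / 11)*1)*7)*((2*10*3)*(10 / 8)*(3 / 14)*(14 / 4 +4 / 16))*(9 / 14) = 577125 / 1232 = 468.45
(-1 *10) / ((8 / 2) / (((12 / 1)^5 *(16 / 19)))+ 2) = -1990656 / 398135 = -5.00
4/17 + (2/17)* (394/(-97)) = -400/1649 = -0.24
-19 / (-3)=19 / 3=6.33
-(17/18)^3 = -4913/5832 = -0.84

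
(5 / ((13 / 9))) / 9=5 / 13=0.38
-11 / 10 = -1.10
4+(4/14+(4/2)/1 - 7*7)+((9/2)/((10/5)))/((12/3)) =-4721/112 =-42.15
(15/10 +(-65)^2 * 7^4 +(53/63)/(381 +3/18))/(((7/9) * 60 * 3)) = 974393532443/13447560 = 72458.76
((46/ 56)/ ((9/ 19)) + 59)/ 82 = 15305/ 20664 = 0.74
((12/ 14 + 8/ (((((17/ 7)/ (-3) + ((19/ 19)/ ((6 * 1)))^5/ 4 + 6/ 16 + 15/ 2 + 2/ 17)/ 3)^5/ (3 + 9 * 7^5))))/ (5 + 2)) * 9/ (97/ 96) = 19567.23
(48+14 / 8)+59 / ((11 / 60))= 16349 / 44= 371.57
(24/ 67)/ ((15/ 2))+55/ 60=3877/ 4020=0.96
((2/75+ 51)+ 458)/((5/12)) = 152708/125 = 1221.66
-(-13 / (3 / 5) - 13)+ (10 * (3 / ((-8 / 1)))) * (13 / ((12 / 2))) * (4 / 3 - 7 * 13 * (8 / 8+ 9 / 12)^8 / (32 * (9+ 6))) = 8019330527 / 50331648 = 159.33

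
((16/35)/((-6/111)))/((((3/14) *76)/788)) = -116624/285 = -409.21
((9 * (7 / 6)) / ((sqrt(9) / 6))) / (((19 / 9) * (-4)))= -189 / 76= -2.49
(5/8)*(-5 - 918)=-4615/8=-576.88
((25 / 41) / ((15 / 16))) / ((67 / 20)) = 1600 / 8241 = 0.19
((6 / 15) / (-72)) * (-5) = 1 / 36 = 0.03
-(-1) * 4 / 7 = 4 / 7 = 0.57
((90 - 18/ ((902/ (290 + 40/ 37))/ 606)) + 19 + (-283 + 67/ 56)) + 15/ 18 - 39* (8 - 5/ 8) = -2789171521/ 700854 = -3979.68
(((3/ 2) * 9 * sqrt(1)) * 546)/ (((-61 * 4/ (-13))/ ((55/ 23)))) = 939.11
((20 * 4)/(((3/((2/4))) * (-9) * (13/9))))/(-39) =40/1521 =0.03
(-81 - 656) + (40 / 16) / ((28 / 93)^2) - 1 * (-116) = -930483 / 1568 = -593.42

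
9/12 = 3/4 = 0.75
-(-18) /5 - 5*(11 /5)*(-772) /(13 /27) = 1146654 /65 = 17640.83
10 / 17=0.59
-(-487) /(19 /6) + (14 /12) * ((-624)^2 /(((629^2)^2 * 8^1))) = 457385923253178 /2974104216739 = 153.79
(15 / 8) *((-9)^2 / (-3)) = -405 / 8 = -50.62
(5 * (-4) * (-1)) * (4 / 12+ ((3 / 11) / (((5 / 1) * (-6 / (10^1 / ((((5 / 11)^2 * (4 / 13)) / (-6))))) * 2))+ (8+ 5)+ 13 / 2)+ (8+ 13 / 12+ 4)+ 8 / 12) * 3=2272.40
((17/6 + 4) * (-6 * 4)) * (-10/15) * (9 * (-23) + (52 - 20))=-19133.33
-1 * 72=-72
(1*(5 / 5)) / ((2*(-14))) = -1 / 28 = -0.04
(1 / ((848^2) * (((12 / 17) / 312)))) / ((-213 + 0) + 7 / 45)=-9945 / 3443789056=-0.00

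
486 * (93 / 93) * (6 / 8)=729 / 2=364.50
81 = 81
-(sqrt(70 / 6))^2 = -35 / 3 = -11.67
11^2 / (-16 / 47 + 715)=5687 / 33589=0.17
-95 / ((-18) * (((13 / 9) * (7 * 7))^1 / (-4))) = -190 / 637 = -0.30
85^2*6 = 43350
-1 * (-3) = 3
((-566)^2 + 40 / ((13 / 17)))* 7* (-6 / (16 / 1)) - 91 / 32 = -349887055 / 416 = -841074.65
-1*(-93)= 93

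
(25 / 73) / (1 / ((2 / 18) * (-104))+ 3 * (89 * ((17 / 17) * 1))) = 2600 / 2026407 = 0.00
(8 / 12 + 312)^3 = 825293672 / 27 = 30566432.30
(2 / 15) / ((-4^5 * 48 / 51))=-17 / 122880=-0.00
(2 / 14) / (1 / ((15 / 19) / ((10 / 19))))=0.21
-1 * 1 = -1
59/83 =0.71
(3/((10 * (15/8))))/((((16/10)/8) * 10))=2/25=0.08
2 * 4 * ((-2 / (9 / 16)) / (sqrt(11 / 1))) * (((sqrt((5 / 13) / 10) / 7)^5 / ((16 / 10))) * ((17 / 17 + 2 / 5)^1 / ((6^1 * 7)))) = -2 * sqrt(286) / 10966718763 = -0.00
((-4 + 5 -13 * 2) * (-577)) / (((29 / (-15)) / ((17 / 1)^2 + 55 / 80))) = -1002898125 / 464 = -2161418.37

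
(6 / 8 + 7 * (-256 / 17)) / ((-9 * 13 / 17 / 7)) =106.45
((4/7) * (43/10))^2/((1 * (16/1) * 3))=1849/14700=0.13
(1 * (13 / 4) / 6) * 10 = 65 / 12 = 5.42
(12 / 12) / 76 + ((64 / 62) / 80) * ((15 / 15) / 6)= 541 / 35340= 0.02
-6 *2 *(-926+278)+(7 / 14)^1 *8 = 7780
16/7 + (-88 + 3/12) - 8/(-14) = -84.89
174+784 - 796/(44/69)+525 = 2582/11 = 234.73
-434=-434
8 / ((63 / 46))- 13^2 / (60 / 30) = -9911 / 126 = -78.66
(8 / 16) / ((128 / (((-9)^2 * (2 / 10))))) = 81 / 1280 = 0.06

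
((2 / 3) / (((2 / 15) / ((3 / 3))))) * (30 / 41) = 150 / 41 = 3.66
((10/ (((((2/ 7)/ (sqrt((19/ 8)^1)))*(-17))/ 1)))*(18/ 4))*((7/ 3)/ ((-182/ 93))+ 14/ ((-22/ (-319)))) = -1652805*sqrt(38)/ 3536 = -2881.38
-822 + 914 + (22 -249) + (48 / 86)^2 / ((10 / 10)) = -249039 / 1849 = -134.69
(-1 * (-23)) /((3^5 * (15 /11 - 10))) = -253 /23085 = -0.01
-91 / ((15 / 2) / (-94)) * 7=7983.73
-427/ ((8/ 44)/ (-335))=1573495/ 2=786747.50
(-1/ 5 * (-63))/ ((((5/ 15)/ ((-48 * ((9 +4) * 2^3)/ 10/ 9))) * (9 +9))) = -2912/ 25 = -116.48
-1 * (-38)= 38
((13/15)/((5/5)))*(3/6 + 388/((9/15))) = 50479/90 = 560.88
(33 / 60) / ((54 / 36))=0.37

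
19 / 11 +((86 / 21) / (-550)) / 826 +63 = 308758757 / 4770150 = 64.73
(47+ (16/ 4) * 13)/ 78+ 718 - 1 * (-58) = 20209/ 26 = 777.27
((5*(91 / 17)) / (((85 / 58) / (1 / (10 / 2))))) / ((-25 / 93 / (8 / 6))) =-654472 / 36125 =-18.12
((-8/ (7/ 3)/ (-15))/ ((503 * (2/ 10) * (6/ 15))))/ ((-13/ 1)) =-20/ 45773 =-0.00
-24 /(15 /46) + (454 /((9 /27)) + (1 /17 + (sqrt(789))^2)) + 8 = 177264 /85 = 2085.46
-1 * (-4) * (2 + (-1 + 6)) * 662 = 18536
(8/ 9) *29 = 232/ 9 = 25.78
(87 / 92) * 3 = 261 / 92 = 2.84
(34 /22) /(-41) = -17 /451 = -0.04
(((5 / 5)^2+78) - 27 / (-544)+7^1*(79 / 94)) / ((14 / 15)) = 32573355 / 357952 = 91.00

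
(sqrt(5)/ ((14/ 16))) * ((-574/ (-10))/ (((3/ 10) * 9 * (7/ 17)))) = 11152 * sqrt(5)/ 189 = 131.94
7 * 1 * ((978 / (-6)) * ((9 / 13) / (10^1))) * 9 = -92421 / 130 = -710.93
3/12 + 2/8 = 1/2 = 0.50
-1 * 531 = -531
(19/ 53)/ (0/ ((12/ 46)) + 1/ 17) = 323/ 53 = 6.09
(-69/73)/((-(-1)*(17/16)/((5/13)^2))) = -27600/209729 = -0.13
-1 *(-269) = 269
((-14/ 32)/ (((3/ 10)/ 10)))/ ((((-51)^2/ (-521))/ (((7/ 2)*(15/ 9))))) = 3191125/ 187272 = 17.04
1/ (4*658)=1/ 2632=0.00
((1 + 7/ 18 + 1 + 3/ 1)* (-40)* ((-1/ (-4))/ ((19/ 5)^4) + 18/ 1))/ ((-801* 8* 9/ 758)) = 1724871616655/ 33821427204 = 51.00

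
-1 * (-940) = 940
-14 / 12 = -7 / 6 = -1.17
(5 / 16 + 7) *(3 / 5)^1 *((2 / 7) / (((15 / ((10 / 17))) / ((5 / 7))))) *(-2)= -117 / 1666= -0.07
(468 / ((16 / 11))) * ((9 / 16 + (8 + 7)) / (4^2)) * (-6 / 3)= -320463 / 512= -625.90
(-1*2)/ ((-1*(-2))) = -1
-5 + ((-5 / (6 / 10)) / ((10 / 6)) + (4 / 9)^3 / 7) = -9.99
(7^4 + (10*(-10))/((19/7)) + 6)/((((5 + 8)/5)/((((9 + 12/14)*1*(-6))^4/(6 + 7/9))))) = 59531216586791760/36175867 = 1645605800.87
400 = 400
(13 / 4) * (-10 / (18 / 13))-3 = -953 / 36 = -26.47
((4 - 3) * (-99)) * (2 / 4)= -99 / 2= -49.50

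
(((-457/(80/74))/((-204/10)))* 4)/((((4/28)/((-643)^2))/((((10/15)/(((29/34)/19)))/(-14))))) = -132829173679/522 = -254462018.54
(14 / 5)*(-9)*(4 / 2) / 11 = -252 / 55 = -4.58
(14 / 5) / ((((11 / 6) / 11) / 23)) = 1932 / 5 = 386.40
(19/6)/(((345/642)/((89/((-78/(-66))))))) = 1990307/4485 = 443.77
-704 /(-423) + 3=4.66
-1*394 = -394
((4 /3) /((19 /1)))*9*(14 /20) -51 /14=-4257 /1330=-3.20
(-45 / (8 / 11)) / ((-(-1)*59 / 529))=-261855 / 472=-554.78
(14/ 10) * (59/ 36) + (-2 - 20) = -3547/ 180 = -19.71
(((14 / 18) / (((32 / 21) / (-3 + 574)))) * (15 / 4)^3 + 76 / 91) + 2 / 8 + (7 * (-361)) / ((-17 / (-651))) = -257892320131 / 3168256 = -81398.83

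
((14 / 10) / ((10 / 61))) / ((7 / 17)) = 1037 / 50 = 20.74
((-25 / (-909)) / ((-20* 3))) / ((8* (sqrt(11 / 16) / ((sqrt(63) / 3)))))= -0.00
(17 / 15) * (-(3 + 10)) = -14.73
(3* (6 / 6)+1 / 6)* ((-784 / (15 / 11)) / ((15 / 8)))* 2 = -1310848 / 675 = -1942.00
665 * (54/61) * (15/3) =179550/61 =2943.44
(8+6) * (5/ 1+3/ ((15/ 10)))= 98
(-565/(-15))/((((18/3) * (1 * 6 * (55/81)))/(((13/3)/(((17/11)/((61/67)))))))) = 89609/22780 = 3.93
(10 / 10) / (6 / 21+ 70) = 7 / 492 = 0.01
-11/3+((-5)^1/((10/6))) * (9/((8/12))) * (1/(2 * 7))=-551/84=-6.56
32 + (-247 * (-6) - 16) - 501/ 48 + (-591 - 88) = 12937/ 16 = 808.56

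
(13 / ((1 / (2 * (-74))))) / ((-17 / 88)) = 9959.53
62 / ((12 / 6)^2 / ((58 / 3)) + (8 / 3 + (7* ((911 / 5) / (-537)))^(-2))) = 219353099826 / 10793734825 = 20.32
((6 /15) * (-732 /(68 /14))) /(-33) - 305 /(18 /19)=-5387581 /16830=-320.12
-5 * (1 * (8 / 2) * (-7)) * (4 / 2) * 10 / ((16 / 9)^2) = 14175 / 16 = 885.94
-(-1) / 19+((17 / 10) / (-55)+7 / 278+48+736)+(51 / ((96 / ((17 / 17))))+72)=856.58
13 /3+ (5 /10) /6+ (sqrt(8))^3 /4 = 53 /12+ 4 * sqrt(2) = 10.07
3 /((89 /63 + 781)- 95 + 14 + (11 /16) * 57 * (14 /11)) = 1512 /378649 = 0.00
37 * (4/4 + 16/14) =555/7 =79.29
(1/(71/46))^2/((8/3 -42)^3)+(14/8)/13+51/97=3448600038683/5222131578716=0.66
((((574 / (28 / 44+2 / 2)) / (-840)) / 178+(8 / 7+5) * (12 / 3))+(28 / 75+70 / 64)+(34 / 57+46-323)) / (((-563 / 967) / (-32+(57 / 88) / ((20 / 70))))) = -29448121933522037 / 2303158233600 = -12785.97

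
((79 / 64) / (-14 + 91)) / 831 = 79 / 4095168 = 0.00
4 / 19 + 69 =1315 / 19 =69.21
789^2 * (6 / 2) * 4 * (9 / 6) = 11205378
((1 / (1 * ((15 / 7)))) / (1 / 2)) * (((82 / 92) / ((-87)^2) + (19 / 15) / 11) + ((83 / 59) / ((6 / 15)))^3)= 4803089045598109 / 117987586110900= 40.71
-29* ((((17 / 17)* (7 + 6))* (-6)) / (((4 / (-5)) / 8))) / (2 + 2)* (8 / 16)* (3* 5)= -84825 / 2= -42412.50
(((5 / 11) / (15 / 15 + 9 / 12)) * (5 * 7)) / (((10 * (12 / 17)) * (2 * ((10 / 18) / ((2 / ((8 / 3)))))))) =153 / 176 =0.87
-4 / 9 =-0.44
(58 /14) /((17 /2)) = 0.49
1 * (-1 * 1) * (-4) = 4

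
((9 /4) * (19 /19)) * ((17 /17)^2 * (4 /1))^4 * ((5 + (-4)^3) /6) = -5664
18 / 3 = 6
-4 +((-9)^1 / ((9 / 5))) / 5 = -5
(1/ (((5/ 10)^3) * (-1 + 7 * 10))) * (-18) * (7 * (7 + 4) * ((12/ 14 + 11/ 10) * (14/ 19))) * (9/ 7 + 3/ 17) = -12586464/ 37145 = -338.85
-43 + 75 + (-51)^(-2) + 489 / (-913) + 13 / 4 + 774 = 7681862077 / 9498852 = 808.71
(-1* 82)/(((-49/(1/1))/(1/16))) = 41/392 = 0.10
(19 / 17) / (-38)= -1 / 34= -0.03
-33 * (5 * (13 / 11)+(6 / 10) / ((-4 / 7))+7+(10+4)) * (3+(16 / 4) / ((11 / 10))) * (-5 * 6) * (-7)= -26163711 / 22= -1189259.59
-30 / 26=-15 / 13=-1.15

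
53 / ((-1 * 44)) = -53 / 44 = -1.20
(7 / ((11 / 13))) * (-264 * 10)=-21840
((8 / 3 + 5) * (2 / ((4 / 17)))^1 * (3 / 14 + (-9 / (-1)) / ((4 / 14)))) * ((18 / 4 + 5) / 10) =274873 / 140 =1963.38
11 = 11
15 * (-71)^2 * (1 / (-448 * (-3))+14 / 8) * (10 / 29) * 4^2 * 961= 284971888825 / 406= 701901204.00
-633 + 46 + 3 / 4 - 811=-5589 / 4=-1397.25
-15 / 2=-7.50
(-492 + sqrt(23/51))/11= -492/11 + sqrt(1173)/561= -44.67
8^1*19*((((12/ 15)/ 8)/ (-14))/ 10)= -19/ 175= -0.11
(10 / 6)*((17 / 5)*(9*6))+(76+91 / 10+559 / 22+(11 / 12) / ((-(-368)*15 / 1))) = 60697061 / 145728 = 416.51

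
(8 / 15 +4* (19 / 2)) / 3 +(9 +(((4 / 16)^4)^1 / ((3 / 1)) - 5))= 194063 / 11520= 16.85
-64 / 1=-64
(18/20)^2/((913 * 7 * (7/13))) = 1053/4473700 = 0.00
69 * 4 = 276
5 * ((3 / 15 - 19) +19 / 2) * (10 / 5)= -93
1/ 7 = 0.14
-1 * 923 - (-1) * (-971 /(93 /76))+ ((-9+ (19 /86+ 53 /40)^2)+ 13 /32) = -473971056617 /275131200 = -1722.71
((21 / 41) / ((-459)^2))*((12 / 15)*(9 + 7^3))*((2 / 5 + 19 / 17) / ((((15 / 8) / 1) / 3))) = 3390464 / 2039509125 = 0.00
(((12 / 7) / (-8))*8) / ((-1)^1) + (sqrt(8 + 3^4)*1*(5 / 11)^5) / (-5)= 12 / 7-625*sqrt(89) / 161051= 1.68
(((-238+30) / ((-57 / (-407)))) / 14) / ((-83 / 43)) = 1820104 / 33117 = 54.96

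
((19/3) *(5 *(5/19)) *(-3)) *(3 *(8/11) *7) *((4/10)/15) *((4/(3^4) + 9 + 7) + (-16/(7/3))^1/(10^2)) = -3624448/22275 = -162.71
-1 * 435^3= -82312875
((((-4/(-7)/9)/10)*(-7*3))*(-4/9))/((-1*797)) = -8/107595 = -0.00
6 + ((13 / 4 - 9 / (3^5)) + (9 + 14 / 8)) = 539 / 27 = 19.96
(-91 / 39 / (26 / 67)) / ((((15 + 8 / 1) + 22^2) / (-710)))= 166495 / 19773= 8.42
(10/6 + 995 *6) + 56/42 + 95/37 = 5975.57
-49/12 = -4.08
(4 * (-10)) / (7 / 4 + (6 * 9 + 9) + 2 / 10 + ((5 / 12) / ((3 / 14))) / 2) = -3600 / 5933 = -0.61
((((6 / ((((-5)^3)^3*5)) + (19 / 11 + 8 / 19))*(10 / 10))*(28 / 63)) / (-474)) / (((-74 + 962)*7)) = -0.00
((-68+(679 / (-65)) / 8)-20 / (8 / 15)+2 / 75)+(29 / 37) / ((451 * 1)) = -13897992299 / 130158600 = -106.78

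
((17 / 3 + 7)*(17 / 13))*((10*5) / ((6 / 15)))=80750 / 39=2070.51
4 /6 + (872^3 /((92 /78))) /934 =19394375786 /32223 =601879.89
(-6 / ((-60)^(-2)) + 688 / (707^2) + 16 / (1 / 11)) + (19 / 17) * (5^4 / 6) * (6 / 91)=-2365788949523 / 110466629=-21416.32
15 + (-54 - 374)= -413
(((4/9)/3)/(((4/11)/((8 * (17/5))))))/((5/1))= 1496/675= 2.22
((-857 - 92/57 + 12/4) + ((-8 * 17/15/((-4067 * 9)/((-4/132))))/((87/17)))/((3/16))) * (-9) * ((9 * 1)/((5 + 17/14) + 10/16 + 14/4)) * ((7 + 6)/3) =7995161342791792/275253435765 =29046.55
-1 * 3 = -3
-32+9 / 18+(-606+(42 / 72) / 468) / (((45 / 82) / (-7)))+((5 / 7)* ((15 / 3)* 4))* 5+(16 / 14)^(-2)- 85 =7685.54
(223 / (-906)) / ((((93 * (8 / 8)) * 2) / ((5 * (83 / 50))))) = -18509 / 1685160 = -0.01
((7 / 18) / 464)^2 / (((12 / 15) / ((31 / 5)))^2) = 47089 / 1116094464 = 0.00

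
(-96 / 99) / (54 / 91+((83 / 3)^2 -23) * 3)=-91 / 209077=-0.00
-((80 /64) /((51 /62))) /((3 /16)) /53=-1240 /8109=-0.15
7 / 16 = 0.44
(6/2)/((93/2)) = 2/31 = 0.06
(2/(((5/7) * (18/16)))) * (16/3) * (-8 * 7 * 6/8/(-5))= 25088/225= 111.50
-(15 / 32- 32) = 1009 / 32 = 31.53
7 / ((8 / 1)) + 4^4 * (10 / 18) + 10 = 11023 / 72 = 153.10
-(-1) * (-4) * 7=-28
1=1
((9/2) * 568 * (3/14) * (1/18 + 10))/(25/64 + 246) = 2467392/110383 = 22.35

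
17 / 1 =17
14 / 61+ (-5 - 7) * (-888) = 650030 / 61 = 10656.23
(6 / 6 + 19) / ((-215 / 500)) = -2000 / 43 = -46.51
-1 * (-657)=657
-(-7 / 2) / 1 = 7 / 2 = 3.50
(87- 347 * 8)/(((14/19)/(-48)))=1226184/7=175169.14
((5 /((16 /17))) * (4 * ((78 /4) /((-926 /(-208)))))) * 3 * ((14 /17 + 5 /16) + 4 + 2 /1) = 14761305 /7408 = 1992.62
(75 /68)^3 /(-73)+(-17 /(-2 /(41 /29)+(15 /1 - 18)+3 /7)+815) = 2689058312763 /3282355648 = 819.25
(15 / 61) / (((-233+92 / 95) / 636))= -906300 / 1344623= -0.67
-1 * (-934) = 934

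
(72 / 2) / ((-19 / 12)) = -432 / 19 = -22.74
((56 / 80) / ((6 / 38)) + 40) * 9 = 3999 / 10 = 399.90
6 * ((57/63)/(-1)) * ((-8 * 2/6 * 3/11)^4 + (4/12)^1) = -146186/43923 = -3.33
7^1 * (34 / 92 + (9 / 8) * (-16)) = -5677 / 46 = -123.41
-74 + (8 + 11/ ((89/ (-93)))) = -6897/ 89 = -77.49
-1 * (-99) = 99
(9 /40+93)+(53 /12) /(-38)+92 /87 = 259428 /2755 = 94.17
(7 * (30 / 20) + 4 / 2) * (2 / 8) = 25 / 8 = 3.12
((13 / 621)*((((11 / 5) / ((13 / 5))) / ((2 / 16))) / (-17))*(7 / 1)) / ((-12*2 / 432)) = 1232 / 1173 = 1.05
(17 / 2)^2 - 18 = 217 / 4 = 54.25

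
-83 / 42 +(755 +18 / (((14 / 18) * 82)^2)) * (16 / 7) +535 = 7814134915 / 3459498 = 2258.75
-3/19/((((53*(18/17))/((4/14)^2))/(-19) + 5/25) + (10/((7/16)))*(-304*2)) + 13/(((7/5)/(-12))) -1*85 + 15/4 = -192.68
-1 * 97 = -97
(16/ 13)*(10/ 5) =32/ 13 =2.46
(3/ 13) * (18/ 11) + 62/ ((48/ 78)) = 57845/ 572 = 101.13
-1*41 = -41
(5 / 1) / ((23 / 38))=190 / 23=8.26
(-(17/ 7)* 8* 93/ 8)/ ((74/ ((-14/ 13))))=1581/ 481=3.29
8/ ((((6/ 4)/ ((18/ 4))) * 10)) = 12/ 5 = 2.40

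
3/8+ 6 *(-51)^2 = 124851/8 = 15606.38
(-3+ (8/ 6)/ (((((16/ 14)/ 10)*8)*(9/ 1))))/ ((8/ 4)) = -613/ 432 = -1.42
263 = 263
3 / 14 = 0.21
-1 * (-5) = 5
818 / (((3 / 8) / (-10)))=-65440 / 3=-21813.33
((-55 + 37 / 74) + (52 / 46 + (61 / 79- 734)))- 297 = -3937793 / 3634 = -1083.60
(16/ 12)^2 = 16/ 9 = 1.78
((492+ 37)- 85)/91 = 444/91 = 4.88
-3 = -3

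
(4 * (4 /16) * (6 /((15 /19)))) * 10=76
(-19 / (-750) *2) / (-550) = -19 / 206250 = -0.00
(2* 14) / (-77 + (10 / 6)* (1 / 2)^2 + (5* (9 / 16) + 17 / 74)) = -49728 / 130609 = -0.38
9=9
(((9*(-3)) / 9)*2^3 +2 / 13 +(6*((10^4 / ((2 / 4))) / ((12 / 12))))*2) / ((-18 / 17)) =-26517365 / 117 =-226644.15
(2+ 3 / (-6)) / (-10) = -3 / 20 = -0.15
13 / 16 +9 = 157 / 16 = 9.81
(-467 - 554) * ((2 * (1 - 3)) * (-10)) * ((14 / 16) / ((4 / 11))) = -393085 / 4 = -98271.25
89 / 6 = 14.83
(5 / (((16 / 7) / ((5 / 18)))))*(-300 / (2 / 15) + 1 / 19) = -7481075 / 5472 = -1367.16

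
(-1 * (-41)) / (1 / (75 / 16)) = 3075 / 16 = 192.19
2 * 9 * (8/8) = 18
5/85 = 0.06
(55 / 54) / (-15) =-11 / 162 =-0.07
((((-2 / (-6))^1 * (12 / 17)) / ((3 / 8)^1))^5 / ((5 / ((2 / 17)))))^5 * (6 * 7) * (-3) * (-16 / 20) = 76223250190290215815795912064716079366144 / 12052482953723044126058492198998872420742611095671875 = 0.00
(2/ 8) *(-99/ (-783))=11/ 348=0.03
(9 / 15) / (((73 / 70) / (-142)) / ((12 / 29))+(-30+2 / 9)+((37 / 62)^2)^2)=-99141826392 / 4902346960193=-0.02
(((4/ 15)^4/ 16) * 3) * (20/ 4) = 16/ 3375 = 0.00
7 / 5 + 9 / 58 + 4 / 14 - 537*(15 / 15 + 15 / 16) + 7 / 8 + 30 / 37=-623058963 / 600880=-1036.91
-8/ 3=-2.67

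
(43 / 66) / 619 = 43 / 40854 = 0.00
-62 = -62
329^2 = 108241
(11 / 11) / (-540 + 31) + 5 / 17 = 2528 / 8653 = 0.29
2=2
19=19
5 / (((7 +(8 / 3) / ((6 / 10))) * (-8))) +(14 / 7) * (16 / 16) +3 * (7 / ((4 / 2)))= 10255 / 824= 12.45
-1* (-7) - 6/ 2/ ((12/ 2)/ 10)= 2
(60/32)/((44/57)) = 855/352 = 2.43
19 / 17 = 1.12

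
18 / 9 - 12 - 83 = -93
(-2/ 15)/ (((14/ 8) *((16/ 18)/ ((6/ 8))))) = -9/ 140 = -0.06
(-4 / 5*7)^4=614656 / 625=983.45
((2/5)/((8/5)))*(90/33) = 0.68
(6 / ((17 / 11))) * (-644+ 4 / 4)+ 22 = -2474.35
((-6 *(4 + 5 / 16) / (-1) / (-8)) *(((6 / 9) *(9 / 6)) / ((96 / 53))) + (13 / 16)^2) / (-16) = 2305 / 32768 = 0.07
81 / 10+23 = 311 / 10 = 31.10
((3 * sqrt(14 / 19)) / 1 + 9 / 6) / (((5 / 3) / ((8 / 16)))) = 9 / 20 + 9 * sqrt(266) / 190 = 1.22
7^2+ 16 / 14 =351 / 7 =50.14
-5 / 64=-0.08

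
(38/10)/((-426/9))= -57/710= -0.08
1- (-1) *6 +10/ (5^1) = 9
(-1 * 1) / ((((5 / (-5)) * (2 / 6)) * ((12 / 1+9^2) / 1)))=1 / 31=0.03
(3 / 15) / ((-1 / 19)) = -19 / 5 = -3.80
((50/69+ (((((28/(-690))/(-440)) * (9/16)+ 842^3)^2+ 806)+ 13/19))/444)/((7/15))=3328345578888077618710087730737/1935288047616000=1719819219153513.94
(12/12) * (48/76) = 12/19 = 0.63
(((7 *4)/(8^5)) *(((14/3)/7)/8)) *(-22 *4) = -77/12288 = -0.01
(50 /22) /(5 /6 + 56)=150 /3751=0.04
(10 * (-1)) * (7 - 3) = -40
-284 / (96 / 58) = -2059 / 12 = -171.58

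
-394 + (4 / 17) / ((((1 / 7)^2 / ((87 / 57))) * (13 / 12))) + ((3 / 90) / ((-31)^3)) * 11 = -1417632784729 / 3752772270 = -377.76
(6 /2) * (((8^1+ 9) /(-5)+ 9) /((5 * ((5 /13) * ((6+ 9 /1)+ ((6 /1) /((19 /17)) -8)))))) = 20748 /29375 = 0.71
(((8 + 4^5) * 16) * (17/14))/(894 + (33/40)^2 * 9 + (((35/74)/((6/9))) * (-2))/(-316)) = 218799411200/9822699887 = 22.27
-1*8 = -8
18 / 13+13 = 187 / 13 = 14.38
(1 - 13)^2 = 144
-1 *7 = -7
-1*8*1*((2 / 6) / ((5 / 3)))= -8 / 5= -1.60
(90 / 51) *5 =150 / 17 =8.82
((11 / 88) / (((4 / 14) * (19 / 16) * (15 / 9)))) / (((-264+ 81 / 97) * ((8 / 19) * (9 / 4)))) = -679 / 765810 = -0.00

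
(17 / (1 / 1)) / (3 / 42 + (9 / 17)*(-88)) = -4046 / 11071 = -0.37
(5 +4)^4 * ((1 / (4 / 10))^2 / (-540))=-1215 / 16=-75.94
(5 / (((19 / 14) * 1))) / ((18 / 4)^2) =280 / 1539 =0.18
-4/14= -2/7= -0.29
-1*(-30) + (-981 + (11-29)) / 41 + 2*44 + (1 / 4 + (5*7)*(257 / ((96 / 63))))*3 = 23357917 / 1312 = 17803.29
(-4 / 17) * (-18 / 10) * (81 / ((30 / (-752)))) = -365472 / 425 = -859.93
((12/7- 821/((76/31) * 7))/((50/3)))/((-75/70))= 24539/9500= 2.58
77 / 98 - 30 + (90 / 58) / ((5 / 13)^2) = -38011 / 2030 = -18.72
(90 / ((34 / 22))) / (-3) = -330 / 17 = -19.41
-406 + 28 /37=-14994 /37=-405.24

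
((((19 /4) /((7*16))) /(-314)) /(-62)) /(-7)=-19 /61051648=-0.00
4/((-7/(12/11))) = -48/77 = -0.62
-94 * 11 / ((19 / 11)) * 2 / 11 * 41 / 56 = -21197 / 266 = -79.69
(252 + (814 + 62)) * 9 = 10152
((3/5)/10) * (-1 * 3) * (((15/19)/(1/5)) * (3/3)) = -27/38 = -0.71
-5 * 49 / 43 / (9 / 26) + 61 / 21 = -36721 / 2709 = -13.56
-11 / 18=-0.61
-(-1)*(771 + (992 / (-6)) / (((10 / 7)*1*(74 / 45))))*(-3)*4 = -311076 / 37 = -8407.46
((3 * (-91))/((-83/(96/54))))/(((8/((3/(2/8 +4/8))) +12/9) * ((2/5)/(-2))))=-728/83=-8.77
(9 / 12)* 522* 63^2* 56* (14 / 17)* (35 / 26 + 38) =623124125316 / 221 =2819566177.90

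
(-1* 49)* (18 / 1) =-882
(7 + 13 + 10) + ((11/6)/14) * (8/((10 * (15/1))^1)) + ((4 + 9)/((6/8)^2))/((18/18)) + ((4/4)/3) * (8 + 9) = 30862/525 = 58.78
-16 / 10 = -8 / 5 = -1.60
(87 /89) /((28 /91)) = 1131 /356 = 3.18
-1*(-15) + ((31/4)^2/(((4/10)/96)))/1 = 14430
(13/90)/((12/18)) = 13/60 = 0.22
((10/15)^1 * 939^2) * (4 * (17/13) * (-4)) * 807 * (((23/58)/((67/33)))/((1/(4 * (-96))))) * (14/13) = 263240922766897152/328367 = 801666801983.44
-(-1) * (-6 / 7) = -6 / 7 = -0.86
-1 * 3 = -3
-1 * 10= -10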